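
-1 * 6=-6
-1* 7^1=-7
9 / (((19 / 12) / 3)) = 324 / 19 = 17.05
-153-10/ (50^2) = -38251/ 250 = -153.00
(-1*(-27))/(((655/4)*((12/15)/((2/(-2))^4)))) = 27/131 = 0.21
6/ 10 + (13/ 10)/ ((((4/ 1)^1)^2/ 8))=5/ 4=1.25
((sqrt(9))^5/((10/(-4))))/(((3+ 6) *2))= -27/5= -5.40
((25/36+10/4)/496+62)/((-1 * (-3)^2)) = -1107187/160704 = -6.89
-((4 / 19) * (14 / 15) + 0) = -56 / 285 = -0.20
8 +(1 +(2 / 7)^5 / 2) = 151279 / 16807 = 9.00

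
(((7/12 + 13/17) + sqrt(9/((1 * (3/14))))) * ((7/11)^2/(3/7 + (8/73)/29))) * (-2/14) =-103733 * sqrt(42)/775247 - 2593325/14377308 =-1.05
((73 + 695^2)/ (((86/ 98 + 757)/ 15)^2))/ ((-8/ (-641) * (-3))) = -2534685098925/ 501484544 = -5054.36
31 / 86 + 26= 2267 / 86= 26.36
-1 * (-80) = 80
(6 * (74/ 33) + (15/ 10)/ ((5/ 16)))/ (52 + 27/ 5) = 1004/ 3157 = 0.32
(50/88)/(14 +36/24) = 25/682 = 0.04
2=2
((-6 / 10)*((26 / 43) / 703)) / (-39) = 2 / 151145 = 0.00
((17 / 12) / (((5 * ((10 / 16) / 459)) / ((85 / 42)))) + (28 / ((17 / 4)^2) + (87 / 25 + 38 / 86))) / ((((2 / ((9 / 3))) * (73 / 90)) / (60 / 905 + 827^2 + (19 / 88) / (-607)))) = 165628867968587037852567 / 306977921271560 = 539546516.19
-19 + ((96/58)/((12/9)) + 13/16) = -7863/464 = -16.95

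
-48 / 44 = -12 / 11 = -1.09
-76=-76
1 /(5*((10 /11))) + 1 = 61 /50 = 1.22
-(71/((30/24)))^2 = -80656/25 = -3226.24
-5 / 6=-0.83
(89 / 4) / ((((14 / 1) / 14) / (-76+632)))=12371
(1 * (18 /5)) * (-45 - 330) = -1350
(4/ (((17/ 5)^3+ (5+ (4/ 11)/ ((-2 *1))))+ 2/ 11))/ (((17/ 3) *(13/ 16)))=4000/ 203983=0.02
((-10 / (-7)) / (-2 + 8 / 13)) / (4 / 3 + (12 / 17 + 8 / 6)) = -1105 / 3612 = -0.31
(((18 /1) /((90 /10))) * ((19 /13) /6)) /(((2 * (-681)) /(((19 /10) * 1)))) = -361 /531180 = -0.00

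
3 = 3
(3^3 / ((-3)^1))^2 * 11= 891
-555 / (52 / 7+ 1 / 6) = -23310 / 319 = -73.07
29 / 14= 2.07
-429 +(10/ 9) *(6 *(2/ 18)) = -11563/ 27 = -428.26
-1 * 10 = -10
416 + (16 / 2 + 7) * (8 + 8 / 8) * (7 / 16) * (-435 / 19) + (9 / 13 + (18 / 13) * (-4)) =-3719095 / 3952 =-941.07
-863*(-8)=6904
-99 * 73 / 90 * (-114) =45771 / 5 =9154.20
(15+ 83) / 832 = 49 / 416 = 0.12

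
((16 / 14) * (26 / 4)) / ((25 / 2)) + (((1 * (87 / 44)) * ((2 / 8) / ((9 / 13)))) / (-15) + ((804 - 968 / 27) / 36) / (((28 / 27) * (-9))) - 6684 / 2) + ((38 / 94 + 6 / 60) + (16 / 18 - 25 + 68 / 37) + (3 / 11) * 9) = -1326405962999 / 394405200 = -3363.05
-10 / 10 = -1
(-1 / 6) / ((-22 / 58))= 29 / 66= 0.44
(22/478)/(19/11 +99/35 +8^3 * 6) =4235/283089286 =0.00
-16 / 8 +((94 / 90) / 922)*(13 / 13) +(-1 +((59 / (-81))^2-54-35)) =-2766569647 / 30246210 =-91.47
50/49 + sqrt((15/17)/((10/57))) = 50/49 + 3 * sqrt(646)/34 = 3.26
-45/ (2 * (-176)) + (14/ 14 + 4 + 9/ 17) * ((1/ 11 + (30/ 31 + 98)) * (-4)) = -23906189/ 10912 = -2190.82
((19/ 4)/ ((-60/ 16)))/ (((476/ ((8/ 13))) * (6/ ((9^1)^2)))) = -171/ 7735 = -0.02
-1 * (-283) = 283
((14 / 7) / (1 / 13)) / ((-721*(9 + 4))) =-2 / 721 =-0.00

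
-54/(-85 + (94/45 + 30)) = 2430/2381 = 1.02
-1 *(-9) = 9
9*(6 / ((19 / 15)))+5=905 / 19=47.63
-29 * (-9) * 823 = 214803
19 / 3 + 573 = 1738 / 3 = 579.33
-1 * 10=-10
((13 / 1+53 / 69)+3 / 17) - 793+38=-869258 / 1173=-741.06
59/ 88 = 0.67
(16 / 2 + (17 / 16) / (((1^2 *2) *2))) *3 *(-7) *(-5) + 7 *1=874.89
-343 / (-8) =343 / 8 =42.88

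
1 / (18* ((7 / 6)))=1 / 21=0.05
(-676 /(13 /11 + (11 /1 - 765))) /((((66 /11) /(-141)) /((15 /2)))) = -7755 /49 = -158.27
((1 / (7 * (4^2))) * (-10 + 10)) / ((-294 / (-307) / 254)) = 0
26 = 26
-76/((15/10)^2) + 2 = -286/9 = -31.78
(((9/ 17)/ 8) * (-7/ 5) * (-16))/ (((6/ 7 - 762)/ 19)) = -0.04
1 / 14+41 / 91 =95 / 182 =0.52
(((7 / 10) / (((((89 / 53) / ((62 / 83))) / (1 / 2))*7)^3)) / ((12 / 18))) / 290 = 13305584121 / 114558777549172600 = 0.00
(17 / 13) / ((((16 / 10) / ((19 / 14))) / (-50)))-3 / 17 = -688559 / 12376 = -55.64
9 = 9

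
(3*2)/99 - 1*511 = -16861/33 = -510.94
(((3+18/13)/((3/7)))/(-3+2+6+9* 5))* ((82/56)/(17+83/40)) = 779/49595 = 0.02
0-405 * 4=-1620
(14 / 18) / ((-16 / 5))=-35 / 144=-0.24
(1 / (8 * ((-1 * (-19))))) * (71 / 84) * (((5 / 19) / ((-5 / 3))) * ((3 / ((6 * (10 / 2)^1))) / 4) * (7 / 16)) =-71 / 7393280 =-0.00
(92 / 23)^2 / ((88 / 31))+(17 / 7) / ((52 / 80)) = 9.37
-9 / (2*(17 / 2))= -9 / 17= -0.53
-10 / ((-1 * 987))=10 / 987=0.01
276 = 276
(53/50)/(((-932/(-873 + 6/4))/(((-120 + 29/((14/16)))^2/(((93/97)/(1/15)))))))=519.96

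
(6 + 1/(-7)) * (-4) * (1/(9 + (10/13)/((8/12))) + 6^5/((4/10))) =-105209813/231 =-455453.74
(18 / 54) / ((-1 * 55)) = -1 / 165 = -0.01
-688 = -688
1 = 1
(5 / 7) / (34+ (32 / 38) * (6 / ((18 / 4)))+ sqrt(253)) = 7410 / 289637-16245 * sqrt(253) / 22302049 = 0.01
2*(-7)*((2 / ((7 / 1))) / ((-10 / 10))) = 4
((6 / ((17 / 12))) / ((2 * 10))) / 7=18 / 595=0.03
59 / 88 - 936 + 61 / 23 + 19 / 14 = -13194945 / 14168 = -931.32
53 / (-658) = -53 / 658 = -0.08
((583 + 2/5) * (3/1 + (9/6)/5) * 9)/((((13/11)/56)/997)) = 266034985524/325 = 818569186.23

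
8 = 8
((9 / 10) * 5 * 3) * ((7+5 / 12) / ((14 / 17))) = 13617 / 112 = 121.58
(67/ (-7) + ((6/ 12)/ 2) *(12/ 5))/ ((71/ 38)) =-11932/ 2485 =-4.80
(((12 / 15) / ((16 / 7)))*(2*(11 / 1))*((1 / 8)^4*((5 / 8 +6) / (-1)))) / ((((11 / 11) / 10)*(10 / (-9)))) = 36729 / 327680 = 0.11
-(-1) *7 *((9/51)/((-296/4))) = -21/1258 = -0.02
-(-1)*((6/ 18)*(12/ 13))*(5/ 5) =4/ 13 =0.31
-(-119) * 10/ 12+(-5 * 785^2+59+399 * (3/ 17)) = -314251435/ 102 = -3080896.42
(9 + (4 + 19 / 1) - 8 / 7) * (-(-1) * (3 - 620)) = -133272 / 7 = -19038.86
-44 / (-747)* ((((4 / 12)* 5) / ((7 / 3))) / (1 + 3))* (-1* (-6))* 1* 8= 0.50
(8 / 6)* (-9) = -12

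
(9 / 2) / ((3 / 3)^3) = 9 / 2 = 4.50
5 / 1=5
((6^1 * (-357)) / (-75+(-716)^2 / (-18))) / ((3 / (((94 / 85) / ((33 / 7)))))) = 82908 / 14135165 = 0.01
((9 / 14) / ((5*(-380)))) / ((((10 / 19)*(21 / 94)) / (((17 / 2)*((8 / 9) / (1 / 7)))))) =-799 / 5250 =-0.15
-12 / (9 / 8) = -32 / 3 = -10.67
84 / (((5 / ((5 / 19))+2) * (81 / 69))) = 92 / 27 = 3.41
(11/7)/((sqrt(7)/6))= 66 * sqrt(7)/49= 3.56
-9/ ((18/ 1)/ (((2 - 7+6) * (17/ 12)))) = -17/ 24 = -0.71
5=5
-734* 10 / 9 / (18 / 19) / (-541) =69730 / 43821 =1.59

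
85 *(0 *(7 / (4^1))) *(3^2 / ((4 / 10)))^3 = 0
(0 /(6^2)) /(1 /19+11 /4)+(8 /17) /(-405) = -8 /6885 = -0.00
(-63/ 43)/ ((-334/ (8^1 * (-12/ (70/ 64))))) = -13824/ 35905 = -0.39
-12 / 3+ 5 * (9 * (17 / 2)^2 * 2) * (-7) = -91043 / 2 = -45521.50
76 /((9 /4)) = 304 /9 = 33.78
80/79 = 1.01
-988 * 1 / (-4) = 247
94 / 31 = 3.03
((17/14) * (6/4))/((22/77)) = 51/8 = 6.38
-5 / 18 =-0.28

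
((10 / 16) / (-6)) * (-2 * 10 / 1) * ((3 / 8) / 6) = 25 / 192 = 0.13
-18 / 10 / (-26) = 9 / 130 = 0.07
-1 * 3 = -3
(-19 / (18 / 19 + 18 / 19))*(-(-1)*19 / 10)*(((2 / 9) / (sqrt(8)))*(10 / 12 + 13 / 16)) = -541861*sqrt(2) / 311040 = -2.46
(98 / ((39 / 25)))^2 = 6002500 / 1521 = 3946.42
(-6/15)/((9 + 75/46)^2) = -4232/1195605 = -0.00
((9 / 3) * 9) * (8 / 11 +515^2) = 78772041 / 11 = 7161094.64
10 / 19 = 0.53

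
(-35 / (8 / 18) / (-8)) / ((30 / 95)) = 1995 / 64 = 31.17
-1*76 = -76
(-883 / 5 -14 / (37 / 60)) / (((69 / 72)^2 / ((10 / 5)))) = -42475392 / 97865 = -434.02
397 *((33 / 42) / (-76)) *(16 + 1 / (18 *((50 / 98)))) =-31656383 / 478800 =-66.12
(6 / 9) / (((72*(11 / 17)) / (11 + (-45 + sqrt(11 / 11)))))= -17 / 36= -0.47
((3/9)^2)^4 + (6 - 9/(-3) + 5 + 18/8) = 426469/26244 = 16.25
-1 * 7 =-7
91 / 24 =3.79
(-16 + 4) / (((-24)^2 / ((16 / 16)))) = -1 / 48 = -0.02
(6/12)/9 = 0.06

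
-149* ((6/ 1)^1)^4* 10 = -1931040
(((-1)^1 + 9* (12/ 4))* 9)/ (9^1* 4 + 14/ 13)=1521/ 241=6.31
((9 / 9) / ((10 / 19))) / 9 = 0.21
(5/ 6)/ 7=5/ 42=0.12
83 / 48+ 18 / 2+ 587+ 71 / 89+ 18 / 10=12822983 / 21360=600.33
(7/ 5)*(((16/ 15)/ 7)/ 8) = 2/ 75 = 0.03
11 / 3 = 3.67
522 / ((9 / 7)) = 406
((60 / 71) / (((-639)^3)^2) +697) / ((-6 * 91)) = -1122987755736847862489 / 879700594881375800442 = -1.28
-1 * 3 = -3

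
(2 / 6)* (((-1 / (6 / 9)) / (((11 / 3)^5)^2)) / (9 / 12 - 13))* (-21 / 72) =-19683 / 726247888828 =-0.00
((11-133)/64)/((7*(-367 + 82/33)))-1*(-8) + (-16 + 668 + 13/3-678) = -110468297/8083488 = -13.67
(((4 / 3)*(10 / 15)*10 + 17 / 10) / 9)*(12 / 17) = 1906 / 2295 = 0.83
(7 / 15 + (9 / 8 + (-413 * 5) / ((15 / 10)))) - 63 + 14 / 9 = -517147 / 360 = -1436.52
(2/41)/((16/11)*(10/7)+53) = 154/173881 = 0.00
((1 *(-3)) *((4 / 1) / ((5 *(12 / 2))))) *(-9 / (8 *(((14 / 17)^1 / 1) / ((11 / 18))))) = 187 / 560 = 0.33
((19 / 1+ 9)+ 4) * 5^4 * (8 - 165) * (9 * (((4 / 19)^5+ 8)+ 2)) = -699774515640000 / 2476099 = -282611687.03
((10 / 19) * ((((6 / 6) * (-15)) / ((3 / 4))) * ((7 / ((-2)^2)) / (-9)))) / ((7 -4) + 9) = 175 / 1026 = 0.17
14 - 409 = -395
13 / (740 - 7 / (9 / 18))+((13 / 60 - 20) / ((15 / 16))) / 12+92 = 14743871 / 163350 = 90.26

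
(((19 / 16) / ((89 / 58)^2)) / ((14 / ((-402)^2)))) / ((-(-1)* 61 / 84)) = 3873405474 / 483181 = 8016.47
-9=-9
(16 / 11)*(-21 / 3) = -112 / 11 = -10.18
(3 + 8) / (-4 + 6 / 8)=-44 / 13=-3.38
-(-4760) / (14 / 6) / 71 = 2040 / 71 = 28.73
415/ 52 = 7.98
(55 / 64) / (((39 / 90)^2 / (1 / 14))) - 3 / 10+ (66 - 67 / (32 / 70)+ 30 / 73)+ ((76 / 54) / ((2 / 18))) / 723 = -80.11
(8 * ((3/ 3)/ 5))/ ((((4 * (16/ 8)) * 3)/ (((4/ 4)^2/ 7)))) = 1/ 105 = 0.01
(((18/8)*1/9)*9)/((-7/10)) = -45/14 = -3.21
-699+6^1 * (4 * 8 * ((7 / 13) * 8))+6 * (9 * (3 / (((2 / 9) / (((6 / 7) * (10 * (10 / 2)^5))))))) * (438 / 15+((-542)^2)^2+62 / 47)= 7207209675348456697785 / 4277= 1685108645159798152.39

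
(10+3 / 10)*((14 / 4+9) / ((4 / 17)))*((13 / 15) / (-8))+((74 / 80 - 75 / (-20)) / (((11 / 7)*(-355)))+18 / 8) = -38876437 / 681600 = -57.04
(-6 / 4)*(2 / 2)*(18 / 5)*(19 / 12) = -171 / 20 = -8.55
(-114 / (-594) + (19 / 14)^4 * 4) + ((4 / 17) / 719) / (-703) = 112429976948911 / 8169970394124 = 13.76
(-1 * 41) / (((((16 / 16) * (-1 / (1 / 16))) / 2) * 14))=41 / 112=0.37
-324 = -324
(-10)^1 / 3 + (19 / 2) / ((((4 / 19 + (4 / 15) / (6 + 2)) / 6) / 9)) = 875840 / 417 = 2100.34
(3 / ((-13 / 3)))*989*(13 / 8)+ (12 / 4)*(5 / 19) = -168999 / 152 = -1111.84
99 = 99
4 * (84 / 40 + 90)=1842 / 5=368.40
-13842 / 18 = -769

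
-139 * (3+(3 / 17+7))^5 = -21539981000927 / 1419857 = -15170528.44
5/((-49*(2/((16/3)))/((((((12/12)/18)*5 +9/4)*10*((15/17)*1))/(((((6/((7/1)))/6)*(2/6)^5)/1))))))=-175500/17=-10323.53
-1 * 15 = -15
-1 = -1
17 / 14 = 1.21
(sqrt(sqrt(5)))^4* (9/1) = 45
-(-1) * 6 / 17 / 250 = 3 / 2125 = 0.00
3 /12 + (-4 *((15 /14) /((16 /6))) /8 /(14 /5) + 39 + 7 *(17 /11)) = 1724677 /34496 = 50.00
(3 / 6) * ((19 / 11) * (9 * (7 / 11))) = 1197 / 242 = 4.95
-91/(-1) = 91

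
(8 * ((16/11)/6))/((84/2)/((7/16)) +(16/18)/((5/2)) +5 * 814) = 480/1031173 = 0.00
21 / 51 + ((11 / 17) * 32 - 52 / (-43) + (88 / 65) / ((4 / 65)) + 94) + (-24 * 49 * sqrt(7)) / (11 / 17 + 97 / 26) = -572.39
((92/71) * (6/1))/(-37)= -552/2627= -0.21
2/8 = 1/4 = 0.25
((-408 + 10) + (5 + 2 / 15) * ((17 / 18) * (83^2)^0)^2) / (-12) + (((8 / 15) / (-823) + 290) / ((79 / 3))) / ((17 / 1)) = 2155100020691 / 64460454480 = 33.43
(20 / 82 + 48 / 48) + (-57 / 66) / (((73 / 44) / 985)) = -1530907 / 2993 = -511.50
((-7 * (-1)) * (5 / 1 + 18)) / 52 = 161 / 52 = 3.10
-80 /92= -20 /23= -0.87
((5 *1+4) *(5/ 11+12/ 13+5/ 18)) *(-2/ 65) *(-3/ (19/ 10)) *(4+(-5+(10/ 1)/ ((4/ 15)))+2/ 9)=2816521/ 105963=26.58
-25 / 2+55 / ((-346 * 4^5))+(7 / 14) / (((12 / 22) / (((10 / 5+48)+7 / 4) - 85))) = -45683237 / 1062912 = -42.98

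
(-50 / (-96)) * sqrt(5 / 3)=25 * sqrt(15) / 144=0.67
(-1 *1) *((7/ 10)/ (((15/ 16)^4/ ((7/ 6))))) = -802816/ 759375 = -1.06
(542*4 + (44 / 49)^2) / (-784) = -650913 / 235298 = -2.77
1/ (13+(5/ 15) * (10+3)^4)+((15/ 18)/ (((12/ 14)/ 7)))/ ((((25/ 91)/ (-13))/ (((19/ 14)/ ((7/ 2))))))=-32142083/ 257400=-124.87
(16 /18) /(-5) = -8 /45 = -0.18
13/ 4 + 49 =209/ 4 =52.25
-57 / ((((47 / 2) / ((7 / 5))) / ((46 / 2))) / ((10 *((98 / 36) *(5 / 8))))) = -749455 / 564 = -1328.82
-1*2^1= -2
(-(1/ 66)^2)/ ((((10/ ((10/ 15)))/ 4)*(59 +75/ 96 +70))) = -32/ 67839255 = -0.00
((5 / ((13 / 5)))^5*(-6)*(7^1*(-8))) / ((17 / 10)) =32812500000 / 6311981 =5198.45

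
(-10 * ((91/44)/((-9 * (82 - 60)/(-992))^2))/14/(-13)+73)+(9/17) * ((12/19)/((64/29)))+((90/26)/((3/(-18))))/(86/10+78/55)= 73.93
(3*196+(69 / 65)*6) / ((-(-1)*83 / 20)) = 154536 / 1079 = 143.22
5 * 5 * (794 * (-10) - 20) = -199000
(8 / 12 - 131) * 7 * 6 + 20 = -5454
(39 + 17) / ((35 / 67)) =536 / 5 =107.20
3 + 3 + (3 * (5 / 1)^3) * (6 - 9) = -1119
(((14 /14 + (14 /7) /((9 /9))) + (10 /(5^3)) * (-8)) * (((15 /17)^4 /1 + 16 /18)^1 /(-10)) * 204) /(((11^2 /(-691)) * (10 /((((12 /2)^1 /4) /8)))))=4165083347 /540430000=7.71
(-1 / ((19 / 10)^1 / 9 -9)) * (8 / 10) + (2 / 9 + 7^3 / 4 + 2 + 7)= 95.06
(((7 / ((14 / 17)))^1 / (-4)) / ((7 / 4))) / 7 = -0.17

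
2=2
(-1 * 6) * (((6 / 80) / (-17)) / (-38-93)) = -9 / 44540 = -0.00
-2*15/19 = -30/19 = -1.58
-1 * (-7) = 7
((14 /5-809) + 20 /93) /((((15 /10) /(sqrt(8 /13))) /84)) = -41975696 * sqrt(26) /6045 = -35406.93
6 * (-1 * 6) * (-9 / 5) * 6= 1944 / 5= 388.80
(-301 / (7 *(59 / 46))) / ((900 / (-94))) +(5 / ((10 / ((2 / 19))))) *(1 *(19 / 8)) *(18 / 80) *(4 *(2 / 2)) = 767623 / 212400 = 3.61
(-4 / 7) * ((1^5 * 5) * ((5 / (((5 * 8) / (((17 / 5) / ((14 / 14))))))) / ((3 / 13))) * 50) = -5525 / 21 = -263.10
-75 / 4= -18.75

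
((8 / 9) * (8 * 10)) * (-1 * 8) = -5120 / 9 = -568.89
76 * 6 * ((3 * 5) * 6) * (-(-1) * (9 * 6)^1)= 2216160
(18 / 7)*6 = 108 / 7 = 15.43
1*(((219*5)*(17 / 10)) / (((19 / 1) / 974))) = 95426.37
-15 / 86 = -0.17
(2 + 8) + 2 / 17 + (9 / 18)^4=2769 / 272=10.18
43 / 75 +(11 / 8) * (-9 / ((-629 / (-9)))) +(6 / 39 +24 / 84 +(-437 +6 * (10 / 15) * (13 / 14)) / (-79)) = 6.32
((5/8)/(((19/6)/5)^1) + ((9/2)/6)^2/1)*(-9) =-4239/304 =-13.94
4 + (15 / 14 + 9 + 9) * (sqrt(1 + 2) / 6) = 4 + 89 * sqrt(3) / 28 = 9.51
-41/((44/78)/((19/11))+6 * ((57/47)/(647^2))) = -125.53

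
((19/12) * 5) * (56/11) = 40.30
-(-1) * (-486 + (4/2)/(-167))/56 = -20291/2338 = -8.68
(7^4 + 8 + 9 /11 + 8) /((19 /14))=372344 /209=1781.55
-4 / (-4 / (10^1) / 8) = 80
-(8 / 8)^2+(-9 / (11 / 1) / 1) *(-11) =8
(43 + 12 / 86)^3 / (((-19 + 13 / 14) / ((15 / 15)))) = -89363419250 / 20115271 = -4442.57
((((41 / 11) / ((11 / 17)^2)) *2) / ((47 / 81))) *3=5758614 / 62557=92.05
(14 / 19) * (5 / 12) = 35 / 114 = 0.31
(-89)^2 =7921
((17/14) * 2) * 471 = 8007/7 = 1143.86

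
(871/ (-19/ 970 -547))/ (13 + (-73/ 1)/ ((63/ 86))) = 53226810/ 2896594531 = 0.02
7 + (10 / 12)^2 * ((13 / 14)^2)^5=76338635350177 / 10413167579136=7.33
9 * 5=45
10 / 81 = 0.12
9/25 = 0.36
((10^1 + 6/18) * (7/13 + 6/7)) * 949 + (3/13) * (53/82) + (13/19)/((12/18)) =2910759911/212667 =13686.94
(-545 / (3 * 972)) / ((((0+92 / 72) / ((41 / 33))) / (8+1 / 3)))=-558625 / 368874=-1.51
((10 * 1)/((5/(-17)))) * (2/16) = -17/4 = -4.25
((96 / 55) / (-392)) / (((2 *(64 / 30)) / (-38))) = 171 / 4312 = 0.04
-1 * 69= -69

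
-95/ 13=-7.31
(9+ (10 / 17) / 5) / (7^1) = 155 / 119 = 1.30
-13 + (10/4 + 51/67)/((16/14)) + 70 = 64163/1072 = 59.85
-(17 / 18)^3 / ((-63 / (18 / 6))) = 4913 / 122472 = 0.04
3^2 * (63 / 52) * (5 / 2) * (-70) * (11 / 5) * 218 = -23794155 / 26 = -915159.81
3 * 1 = 3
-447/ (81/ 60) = -2980/ 9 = -331.11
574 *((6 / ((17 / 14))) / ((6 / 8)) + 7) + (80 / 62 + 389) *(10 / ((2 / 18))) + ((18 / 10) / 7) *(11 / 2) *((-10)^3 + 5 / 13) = 3981585261 / 95914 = 41512.03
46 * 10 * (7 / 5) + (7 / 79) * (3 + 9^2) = 651.44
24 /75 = 8 /25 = 0.32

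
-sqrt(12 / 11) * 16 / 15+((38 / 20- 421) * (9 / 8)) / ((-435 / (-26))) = -163449 / 5800- 32 * sqrt(33) / 165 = -29.29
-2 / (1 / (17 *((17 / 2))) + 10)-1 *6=-8965 / 1446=-6.20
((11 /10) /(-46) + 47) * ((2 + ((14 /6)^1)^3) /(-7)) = -136171 /1380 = -98.67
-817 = -817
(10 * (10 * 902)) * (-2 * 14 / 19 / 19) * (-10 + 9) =6996.12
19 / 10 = 1.90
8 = 8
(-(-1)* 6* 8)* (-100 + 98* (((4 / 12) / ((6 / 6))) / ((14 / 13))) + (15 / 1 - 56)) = -5312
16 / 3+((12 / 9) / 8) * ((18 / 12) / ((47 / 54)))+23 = 8071 / 282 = 28.62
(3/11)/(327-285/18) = 18/20537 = 0.00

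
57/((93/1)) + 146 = 4545/31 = 146.61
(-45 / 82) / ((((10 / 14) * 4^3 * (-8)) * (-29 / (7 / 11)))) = -441 / 13392896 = -0.00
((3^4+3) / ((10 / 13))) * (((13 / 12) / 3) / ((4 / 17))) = 20111 / 120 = 167.59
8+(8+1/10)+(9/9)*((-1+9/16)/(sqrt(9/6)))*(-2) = 7*sqrt(6)/24+161/10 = 16.81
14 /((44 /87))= 609 /22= 27.68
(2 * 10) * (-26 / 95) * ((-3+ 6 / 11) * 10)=28080 / 209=134.35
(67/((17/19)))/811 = 1273/13787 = 0.09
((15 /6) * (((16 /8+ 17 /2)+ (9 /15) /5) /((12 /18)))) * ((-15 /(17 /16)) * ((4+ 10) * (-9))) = 1204308 /17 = 70841.65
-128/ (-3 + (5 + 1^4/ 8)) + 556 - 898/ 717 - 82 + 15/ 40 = 40261463/ 97512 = 412.89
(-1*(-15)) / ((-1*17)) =-15 / 17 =-0.88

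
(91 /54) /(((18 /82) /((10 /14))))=2665 /486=5.48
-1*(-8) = 8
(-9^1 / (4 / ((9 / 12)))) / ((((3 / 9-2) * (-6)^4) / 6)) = 3 / 640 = 0.00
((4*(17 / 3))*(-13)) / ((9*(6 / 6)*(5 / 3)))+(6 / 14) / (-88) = -544679 / 27720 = -19.65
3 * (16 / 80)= 3 / 5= 0.60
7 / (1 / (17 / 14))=17 / 2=8.50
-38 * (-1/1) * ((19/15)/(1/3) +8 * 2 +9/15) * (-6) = -23256/5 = -4651.20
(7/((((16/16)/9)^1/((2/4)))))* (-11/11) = -63/2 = -31.50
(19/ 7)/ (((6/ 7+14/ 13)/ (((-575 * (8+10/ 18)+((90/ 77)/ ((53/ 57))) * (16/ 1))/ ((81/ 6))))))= -44447046085/ 87268104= -509.32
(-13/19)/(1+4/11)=-143/285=-0.50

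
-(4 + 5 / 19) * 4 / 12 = -27 / 19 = -1.42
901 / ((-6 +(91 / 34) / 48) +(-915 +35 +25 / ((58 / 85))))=-42642528 / 40195969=-1.06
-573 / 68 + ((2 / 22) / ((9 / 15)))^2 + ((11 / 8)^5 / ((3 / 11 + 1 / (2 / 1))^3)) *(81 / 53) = 9147898029553 / 1161476591616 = 7.88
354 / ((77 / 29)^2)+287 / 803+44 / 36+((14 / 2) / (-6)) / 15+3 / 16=16174298303 / 311628240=51.90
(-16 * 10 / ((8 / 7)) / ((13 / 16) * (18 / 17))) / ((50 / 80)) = -30464 / 117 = -260.38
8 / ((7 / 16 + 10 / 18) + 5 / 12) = 1152 / 203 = 5.67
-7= -7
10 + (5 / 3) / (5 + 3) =10.21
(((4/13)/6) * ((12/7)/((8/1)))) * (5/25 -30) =-149/455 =-0.33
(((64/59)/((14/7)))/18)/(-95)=-16/50445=-0.00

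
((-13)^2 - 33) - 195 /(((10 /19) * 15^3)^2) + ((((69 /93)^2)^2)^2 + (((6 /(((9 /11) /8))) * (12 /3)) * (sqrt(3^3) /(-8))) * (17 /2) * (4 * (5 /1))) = 8814174926999064726887 /64766413155675937500 - 14960 * sqrt(3) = -25775.39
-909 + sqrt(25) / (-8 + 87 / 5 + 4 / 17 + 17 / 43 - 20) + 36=-31828649 / 36438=-873.50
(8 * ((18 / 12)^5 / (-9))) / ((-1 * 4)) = 27 / 16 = 1.69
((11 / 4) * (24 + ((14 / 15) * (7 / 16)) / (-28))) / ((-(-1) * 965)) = 126643 / 1852800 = 0.07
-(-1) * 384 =384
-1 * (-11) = 11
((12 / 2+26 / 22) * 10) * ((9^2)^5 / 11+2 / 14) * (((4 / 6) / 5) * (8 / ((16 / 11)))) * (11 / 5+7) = 177393643265224 / 1155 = 153587569926.60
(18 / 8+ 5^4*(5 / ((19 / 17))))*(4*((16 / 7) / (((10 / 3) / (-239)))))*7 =-1219880856 / 95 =-12840851.12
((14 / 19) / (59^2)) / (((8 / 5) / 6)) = 105 / 132278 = 0.00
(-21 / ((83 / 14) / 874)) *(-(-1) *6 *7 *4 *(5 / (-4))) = 53960760 / 83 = 650129.64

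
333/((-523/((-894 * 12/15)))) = 1190808/2615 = 455.38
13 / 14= 0.93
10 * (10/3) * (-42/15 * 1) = -280/3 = -93.33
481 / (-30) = -481 / 30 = -16.03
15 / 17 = 0.88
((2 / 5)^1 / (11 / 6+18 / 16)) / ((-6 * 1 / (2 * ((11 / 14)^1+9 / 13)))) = -2152 / 32305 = -0.07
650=650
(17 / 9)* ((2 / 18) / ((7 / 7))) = 17 / 81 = 0.21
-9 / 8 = -1.12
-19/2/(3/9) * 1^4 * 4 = -114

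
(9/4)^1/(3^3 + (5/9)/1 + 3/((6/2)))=81/1028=0.08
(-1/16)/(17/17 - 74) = 1/1168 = 0.00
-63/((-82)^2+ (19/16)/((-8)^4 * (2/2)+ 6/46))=-94964688/10135596661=-0.01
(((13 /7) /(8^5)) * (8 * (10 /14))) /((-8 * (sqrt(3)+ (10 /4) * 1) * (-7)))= 25 /5619712-5 * sqrt(3) /2809856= 0.00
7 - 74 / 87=535 / 87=6.15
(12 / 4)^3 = 27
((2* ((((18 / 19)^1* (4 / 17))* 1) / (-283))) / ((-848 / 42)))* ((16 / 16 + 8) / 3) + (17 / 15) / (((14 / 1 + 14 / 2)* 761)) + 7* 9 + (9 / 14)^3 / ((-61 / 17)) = 1747462639833688063 / 27770003855579160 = 62.93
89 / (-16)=-89 / 16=-5.56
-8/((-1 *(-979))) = -8/979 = -0.01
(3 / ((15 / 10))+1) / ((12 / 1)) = 1 / 4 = 0.25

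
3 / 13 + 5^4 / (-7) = -8104 / 91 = -89.05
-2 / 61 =-0.03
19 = 19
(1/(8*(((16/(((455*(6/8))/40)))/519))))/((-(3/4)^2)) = -15743/256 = -61.50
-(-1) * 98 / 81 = 98 / 81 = 1.21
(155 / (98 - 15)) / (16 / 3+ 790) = 465 / 198038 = 0.00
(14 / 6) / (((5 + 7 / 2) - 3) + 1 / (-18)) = 3 / 7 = 0.43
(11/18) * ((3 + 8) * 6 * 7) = 847/3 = 282.33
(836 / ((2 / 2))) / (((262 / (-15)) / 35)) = -219450 / 131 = -1675.19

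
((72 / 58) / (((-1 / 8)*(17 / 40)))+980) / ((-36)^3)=-117905 / 5750352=-0.02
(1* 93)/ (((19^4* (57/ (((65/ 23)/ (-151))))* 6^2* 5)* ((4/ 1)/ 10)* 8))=-0.00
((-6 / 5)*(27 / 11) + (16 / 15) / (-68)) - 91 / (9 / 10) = -875768 / 8415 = -104.07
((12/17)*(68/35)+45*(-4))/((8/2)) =-1563/35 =-44.66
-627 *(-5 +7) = -1254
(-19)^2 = 361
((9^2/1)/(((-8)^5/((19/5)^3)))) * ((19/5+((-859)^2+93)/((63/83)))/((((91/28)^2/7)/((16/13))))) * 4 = -18905761184517/43940000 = -430263.11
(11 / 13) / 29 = 11 / 377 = 0.03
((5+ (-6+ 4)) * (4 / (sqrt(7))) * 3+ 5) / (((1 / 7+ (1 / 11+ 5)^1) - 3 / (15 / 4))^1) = 1925 / 1707+ 660 * sqrt(7) / 569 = 4.20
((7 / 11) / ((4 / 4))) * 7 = 49 / 11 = 4.45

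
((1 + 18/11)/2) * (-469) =-13601/22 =-618.23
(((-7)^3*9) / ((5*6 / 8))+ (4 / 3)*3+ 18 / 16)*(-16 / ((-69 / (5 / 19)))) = -65446 / 1311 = -49.92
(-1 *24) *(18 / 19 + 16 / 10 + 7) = -229.14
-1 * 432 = -432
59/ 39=1.51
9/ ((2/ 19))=171/ 2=85.50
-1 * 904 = -904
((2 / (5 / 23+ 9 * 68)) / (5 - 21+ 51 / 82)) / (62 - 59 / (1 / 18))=943 / 4439035250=0.00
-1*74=-74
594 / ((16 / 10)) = 1485 / 4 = 371.25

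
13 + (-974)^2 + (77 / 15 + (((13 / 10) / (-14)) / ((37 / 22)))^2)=19091805408787 / 20124300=948694.14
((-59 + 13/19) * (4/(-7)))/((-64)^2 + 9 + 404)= 0.01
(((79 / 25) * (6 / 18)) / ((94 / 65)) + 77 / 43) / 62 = 152731 / 3759060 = 0.04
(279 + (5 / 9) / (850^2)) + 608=1153543501 / 1300500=887.00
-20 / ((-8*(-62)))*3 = -15 / 124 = -0.12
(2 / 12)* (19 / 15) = 19 / 90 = 0.21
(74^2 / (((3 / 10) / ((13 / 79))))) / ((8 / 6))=177970 / 79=2252.78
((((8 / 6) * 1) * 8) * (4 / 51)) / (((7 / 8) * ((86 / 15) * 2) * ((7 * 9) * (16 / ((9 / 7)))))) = 80 / 752199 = 0.00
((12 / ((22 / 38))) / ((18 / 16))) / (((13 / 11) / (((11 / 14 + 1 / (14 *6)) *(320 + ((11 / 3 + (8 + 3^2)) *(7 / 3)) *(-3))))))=5356784 / 2457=2180.21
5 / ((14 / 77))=27.50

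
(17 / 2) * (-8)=-68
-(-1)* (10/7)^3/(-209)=-1000/71687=-0.01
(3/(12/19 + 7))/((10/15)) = 171/290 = 0.59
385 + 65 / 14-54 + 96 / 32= 338.64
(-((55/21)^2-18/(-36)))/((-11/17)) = 110347/9702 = 11.37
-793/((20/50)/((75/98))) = -297375/196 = -1517.22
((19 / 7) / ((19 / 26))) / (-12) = -13 / 42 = -0.31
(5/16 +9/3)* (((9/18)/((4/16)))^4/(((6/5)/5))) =1325/6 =220.83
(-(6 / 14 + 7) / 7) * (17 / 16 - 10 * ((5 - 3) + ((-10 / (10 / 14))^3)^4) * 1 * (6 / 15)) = 47169335096247715 / 196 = 240659872940039.36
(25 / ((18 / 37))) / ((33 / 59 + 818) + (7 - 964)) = -54575 / 147024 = -0.37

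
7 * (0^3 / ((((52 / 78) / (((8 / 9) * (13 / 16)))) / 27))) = 0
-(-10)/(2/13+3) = 130/41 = 3.17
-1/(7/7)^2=-1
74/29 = 2.55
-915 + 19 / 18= -913.94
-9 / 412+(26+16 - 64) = -22.02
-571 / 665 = -0.86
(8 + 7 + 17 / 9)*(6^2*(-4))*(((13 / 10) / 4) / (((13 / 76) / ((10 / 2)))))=-23104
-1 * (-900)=900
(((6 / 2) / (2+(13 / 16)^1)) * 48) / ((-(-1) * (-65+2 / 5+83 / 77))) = -2464 / 3057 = -0.81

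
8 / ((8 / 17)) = 17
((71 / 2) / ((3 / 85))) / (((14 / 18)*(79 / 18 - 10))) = -162945 / 707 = -230.47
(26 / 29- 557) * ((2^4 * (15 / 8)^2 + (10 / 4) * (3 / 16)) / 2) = -29270505 / 1856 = -15770.75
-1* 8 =-8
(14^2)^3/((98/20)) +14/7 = 1536642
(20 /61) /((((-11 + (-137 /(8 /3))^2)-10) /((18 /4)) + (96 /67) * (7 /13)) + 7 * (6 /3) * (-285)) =-0.00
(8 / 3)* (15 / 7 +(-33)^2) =20368 / 7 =2909.71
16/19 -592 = -11232/19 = -591.16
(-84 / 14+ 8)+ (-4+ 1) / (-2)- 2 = 3 / 2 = 1.50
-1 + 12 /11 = 1 /11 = 0.09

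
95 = 95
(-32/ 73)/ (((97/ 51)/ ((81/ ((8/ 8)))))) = -132192/ 7081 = -18.67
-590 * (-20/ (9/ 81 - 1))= -13275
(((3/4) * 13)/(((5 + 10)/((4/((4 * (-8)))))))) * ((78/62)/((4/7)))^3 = -264503421/305059840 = -0.87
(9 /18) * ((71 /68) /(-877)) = -71 /119272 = -0.00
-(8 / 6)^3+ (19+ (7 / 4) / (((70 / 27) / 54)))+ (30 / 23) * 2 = 691649 / 12420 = 55.69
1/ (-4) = -1/ 4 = -0.25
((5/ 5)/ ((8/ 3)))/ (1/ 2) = 3/ 4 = 0.75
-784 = -784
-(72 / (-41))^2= -5184 / 1681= -3.08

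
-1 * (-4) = 4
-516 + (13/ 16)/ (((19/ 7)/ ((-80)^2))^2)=1630533724/ 361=4516713.92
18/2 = 9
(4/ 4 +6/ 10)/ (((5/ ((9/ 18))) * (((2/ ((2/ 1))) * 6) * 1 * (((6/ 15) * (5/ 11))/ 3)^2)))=363/ 50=7.26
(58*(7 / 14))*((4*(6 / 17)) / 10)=348 / 85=4.09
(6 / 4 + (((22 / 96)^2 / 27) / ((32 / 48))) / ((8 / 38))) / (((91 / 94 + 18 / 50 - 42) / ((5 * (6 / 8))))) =-1475394625 / 10570272768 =-0.14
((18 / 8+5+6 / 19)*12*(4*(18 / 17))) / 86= 62100 / 13889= 4.47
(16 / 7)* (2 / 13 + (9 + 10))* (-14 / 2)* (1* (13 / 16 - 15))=56523 / 13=4347.92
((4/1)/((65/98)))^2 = 153664/4225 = 36.37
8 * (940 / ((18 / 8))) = 30080 / 9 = 3342.22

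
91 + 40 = 131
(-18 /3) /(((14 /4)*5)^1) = -0.34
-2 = -2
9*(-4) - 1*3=-39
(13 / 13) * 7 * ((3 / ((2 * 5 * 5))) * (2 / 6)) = 7 / 50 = 0.14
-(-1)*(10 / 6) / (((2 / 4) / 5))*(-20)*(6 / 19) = -2000 / 19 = -105.26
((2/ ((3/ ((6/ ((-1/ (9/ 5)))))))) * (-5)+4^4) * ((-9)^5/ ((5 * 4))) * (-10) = 8621154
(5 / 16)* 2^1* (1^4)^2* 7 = 35 / 8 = 4.38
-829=-829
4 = 4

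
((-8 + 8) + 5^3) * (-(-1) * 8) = 1000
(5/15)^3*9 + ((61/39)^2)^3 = 14.98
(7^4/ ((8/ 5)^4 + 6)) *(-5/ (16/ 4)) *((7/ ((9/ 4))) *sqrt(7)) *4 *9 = -70843.65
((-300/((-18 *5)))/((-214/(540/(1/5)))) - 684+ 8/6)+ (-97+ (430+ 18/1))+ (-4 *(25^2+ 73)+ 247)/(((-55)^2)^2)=-219551109014/587470125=-373.72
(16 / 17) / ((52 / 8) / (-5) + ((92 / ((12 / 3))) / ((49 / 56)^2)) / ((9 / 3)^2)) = 70560 / 152779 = 0.46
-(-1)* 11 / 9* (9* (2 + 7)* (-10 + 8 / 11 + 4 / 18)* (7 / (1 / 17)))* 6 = -639744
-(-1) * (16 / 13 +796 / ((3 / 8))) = 2123.90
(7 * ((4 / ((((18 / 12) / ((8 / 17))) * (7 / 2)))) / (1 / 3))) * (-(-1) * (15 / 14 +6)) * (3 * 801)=15225408 / 119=127944.61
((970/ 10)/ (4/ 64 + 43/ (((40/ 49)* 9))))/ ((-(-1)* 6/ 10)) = 116400/ 4259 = 27.33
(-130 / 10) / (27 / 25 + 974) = -325 / 24377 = -0.01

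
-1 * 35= -35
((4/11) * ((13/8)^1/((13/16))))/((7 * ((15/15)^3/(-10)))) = -80/77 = -1.04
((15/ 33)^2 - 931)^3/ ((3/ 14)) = -6666881889035088/ 1771561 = -3763281021.11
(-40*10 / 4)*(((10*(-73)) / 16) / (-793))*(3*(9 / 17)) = -246375 / 26962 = -9.14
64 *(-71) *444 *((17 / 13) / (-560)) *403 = 66452592 / 35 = 1898645.49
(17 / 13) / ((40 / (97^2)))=159953 / 520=307.60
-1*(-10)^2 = -100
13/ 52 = 0.25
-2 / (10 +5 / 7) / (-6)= 7 / 225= 0.03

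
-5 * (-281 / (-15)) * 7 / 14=-281 / 6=-46.83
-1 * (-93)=93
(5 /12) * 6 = 5 /2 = 2.50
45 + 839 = 884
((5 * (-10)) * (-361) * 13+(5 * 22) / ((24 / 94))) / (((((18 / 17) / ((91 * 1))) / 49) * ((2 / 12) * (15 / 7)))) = 149686592237 / 54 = 2771973930.31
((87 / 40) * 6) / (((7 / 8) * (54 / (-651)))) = -899 / 5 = -179.80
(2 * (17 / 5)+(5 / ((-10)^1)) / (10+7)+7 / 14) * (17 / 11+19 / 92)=547857 / 43010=12.74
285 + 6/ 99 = 9407/ 33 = 285.06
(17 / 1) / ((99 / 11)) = 1.89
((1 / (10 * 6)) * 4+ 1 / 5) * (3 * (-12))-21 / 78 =-1283 / 130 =-9.87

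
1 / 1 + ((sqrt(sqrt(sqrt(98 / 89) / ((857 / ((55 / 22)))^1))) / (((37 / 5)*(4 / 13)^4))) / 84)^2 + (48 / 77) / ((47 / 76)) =20393268025*178^(3 / 4)*sqrt(29995) / 96570120899395584 + 7267 / 3619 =2.01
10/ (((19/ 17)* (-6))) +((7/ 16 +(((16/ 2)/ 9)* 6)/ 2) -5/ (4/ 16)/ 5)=-2177/ 912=-2.39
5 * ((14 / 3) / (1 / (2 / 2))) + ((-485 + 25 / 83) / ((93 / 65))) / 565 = 19829440 / 872247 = 22.73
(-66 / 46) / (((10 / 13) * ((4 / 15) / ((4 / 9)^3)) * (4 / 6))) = -572 / 621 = -0.92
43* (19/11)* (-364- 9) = -304741/11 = -27703.73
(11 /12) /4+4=203 /48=4.23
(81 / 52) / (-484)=-81 / 25168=-0.00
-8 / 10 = -4 / 5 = -0.80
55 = 55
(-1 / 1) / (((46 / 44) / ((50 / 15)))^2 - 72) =48400 / 3480039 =0.01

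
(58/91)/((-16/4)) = -29/182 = -0.16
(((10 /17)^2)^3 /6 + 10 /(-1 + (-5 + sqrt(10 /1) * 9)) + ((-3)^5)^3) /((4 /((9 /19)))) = -134036571799974051 /78881575492 + 45 * sqrt(10) /3268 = -1699212.62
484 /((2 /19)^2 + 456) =43681 /41155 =1.06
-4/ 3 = -1.33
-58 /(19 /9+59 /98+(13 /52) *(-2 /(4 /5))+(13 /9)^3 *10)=-16574544 /9208967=-1.80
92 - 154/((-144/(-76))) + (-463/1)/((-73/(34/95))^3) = 10.72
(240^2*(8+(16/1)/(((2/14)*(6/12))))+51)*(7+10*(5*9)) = 6107005707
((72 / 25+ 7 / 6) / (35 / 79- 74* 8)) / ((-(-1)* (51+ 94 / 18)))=-143859 / 1182344900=-0.00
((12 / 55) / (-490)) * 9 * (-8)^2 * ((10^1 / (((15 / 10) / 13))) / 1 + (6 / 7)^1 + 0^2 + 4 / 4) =-194688 / 8575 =-22.70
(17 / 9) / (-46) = -17 / 414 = -0.04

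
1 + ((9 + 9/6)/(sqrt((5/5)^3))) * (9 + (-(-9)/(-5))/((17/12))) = 13967/170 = 82.16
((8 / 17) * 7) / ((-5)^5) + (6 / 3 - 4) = -2.00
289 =289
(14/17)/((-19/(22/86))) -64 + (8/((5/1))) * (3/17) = -4425642/69445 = -63.73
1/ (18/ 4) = 2/ 9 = 0.22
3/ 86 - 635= -54607/ 86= -634.97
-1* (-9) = 9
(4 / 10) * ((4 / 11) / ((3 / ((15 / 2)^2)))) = 2.73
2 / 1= 2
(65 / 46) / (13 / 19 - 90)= -0.02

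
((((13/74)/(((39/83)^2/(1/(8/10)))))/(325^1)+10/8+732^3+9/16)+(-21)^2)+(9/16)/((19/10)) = 33551215607042927/85541040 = 392223611.11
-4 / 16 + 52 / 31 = 1.43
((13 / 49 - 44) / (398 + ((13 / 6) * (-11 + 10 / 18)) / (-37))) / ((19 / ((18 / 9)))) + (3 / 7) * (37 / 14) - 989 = -732485139545 / 741472606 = -987.88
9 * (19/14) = 171/14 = 12.21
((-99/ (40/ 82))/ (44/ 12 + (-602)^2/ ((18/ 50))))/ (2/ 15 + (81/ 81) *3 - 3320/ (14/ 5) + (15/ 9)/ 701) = 537772851/ 3154509850286272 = 0.00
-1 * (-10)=10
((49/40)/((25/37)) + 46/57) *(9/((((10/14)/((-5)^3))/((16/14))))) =-448023/95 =-4716.03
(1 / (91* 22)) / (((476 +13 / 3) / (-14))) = -3 / 206063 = -0.00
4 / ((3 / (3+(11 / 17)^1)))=248 / 51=4.86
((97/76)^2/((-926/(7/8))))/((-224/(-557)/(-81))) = 424505853/1369235456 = 0.31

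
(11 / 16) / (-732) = -11 / 11712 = -0.00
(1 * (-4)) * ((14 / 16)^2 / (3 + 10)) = -49 / 208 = -0.24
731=731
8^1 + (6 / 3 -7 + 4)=7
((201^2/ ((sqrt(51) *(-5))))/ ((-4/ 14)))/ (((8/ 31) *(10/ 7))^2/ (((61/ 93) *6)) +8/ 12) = 26204613813 *sqrt(51)/ 33136060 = 5647.57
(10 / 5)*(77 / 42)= 11 / 3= 3.67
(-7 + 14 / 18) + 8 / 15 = -5.69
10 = 10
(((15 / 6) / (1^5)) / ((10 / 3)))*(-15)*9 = -405 / 4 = -101.25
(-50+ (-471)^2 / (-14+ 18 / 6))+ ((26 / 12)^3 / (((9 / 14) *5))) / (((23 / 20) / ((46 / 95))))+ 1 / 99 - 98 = -5158440962 / 253935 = -20314.02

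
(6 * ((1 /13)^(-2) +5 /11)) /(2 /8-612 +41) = -14912 /8371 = -1.78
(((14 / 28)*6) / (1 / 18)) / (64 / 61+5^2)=3294 / 1589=2.07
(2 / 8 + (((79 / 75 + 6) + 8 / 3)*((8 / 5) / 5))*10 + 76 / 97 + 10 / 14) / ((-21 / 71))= -111.07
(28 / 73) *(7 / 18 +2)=602 / 657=0.92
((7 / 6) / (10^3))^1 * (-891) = -2079 / 2000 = -1.04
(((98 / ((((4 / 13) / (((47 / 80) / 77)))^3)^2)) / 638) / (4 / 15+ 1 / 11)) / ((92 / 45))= 1404788766199789347 / 28757158369252485072158720000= 0.00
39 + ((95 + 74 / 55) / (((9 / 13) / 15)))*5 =345722 / 33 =10476.42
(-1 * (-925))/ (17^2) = 925/ 289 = 3.20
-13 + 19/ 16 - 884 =-14333/ 16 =-895.81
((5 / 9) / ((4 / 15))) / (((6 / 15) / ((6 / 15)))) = 25 / 12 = 2.08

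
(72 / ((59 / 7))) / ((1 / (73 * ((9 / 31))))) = 331128 / 1829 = 181.04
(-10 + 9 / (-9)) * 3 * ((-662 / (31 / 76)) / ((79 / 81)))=134483976 / 2449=54913.83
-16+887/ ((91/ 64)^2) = 422.73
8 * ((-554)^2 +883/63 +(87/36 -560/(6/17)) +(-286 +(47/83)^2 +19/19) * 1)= 1059189175850/434007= 2440488.69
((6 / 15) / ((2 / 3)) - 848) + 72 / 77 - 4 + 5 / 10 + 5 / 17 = -11122191 / 13090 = -849.67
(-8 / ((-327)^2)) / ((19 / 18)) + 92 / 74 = 1.24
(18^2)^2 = 104976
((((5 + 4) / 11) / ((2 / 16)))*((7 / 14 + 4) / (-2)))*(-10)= 1620 / 11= 147.27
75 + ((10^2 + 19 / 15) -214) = -566 / 15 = -37.73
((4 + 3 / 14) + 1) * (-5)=-365 / 14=-26.07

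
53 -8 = 45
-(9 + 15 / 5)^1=-12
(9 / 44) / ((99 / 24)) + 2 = 248 / 121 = 2.05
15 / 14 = 1.07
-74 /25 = -2.96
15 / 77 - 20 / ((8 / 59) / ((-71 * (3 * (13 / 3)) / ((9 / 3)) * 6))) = 20965960 / 77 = 272285.19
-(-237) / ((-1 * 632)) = -3 / 8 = -0.38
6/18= 1/3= 0.33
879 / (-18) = -293 / 6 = -48.83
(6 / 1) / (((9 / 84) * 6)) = 28 / 3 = 9.33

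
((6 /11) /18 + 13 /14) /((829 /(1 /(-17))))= -443 /6510966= -0.00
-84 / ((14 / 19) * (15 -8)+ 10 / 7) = -931 / 73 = -12.75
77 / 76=1.01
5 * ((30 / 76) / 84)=25 / 1064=0.02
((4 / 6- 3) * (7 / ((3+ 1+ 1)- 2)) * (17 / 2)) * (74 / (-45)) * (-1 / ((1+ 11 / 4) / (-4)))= 493136 / 6075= 81.17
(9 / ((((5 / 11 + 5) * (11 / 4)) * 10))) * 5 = 3 / 10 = 0.30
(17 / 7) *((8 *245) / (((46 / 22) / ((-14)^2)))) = 10262560 / 23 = 446198.26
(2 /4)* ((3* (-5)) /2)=-15 /4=-3.75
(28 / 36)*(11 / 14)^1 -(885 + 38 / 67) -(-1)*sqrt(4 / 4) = -1066051 / 1206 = -883.96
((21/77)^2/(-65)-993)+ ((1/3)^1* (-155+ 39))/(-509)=-11924887418/12009855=-992.93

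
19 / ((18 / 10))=95 / 9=10.56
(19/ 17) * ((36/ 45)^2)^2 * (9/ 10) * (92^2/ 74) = 92630016/ 1965625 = 47.12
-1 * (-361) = 361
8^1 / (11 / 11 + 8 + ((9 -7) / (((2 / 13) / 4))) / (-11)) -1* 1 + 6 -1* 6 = 41 / 47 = 0.87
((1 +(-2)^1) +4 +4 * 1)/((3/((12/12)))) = 7/3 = 2.33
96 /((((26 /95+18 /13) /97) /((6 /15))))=71877 /32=2246.16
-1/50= -0.02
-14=-14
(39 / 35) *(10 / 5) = 78 / 35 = 2.23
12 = 12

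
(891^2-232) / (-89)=-793649 / 89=-8917.40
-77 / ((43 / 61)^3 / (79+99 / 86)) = -120472662541 / 6837602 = -17619.14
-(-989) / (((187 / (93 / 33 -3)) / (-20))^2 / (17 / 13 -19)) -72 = -4324401064 / 55006237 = -78.62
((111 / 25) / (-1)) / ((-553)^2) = -0.00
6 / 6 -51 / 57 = 2 / 19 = 0.11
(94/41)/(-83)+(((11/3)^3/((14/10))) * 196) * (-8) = -5072922698/91881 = -55211.88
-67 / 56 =-1.20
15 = 15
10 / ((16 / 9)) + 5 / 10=49 / 8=6.12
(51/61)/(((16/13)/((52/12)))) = 2873/976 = 2.94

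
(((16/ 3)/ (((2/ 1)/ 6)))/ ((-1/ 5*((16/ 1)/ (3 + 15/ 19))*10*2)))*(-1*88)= 1584/ 19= 83.37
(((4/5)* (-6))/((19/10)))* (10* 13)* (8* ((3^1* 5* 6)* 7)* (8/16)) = -15724800/19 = -827621.05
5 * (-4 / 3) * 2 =-40 / 3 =-13.33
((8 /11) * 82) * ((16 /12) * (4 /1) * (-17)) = -178432 /33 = -5407.03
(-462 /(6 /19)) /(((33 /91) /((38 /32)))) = -229957 /48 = -4790.77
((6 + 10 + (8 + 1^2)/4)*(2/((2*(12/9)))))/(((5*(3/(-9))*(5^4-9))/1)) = -657/49280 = -0.01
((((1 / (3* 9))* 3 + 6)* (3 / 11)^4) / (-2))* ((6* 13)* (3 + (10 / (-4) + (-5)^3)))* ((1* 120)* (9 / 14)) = 117988650 / 9317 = 12663.80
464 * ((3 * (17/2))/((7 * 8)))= 1479/7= 211.29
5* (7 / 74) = 35 / 74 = 0.47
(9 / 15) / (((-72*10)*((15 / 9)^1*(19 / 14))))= -7 / 19000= -0.00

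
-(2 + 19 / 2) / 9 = -23 / 18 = -1.28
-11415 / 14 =-815.36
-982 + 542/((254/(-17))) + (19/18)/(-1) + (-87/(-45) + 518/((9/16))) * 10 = 6255175/762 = 8208.89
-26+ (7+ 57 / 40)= -703 / 40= -17.58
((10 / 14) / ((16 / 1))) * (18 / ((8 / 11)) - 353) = -14.65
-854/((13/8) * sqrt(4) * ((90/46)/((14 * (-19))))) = 20899088/585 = 35724.94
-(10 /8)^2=-25 /16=-1.56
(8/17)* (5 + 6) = 88/17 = 5.18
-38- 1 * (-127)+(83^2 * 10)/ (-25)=-13333/ 5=-2666.60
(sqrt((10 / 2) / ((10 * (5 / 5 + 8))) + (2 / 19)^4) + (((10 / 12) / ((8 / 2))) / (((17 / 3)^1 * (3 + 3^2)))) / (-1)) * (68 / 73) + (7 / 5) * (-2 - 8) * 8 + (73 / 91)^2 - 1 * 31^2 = -15558123773 / 14508312 + 34 * sqrt(261218) / 79059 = -1072.14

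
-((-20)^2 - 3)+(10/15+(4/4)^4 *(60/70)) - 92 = -10237/21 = -487.48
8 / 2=4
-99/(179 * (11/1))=-9/179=-0.05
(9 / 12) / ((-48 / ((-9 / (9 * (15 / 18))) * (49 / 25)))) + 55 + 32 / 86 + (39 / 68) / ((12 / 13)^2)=56.08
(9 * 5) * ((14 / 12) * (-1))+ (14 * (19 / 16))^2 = 14329 / 64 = 223.89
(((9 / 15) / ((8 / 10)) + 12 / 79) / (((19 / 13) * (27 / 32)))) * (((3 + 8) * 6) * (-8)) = -91520 / 237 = -386.16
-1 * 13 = -13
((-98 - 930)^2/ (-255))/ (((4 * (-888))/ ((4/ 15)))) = 0.31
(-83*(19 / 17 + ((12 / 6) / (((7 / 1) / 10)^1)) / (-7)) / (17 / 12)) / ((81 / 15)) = -327020 / 42483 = -7.70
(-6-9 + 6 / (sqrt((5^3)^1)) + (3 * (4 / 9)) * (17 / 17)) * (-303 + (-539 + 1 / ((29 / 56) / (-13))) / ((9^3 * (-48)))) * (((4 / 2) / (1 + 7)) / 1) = 4201930715 / 4059072-20497223 * sqrt(5) / 1127520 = 994.55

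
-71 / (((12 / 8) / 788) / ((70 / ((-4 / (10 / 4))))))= 4895450 / 3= 1631816.67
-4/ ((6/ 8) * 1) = -16/ 3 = -5.33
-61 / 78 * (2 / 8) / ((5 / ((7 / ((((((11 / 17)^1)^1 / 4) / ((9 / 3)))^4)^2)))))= -53365179273383190528 / 13933327265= -3830038458.04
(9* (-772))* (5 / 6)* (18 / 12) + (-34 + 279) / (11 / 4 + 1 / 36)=-42984 / 5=-8596.80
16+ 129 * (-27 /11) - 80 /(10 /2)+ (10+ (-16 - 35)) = -3934 /11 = -357.64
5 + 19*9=176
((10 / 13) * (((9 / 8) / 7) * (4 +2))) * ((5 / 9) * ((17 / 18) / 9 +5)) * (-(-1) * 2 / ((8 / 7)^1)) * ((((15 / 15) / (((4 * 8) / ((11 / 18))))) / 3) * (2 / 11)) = 20675 / 4852224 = 0.00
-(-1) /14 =1 /14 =0.07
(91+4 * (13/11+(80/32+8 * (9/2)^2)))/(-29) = -8291/319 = -25.99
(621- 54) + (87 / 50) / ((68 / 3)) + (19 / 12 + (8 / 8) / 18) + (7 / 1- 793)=-6648901 / 30600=-217.28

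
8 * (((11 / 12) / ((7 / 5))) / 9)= 0.58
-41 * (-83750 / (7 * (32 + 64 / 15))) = 25753125 / 1904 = 13525.80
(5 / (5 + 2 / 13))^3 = 274625 / 300763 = 0.91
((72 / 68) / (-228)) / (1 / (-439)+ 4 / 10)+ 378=71056513 / 187986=377.99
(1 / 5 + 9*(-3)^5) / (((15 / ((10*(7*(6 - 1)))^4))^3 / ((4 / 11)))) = -21497249184053125000000000000000 / 27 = -796194414224189814814814800000.00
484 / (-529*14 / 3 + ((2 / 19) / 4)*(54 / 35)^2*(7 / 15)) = -6034875 / 30780823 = -0.20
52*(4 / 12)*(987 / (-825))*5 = -103.68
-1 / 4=-0.25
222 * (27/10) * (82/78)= 40959/65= 630.14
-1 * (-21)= 21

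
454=454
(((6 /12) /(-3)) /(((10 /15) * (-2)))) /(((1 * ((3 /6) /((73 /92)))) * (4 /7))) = 511 /1472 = 0.35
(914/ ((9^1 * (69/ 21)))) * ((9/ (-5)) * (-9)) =57582/ 115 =500.71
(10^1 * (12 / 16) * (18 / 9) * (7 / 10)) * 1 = 10.50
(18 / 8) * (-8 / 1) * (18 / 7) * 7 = -324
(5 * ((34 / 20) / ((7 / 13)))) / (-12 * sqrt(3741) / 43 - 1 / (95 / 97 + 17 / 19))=30246728083 / 1045201061387 - 15819333816 * sqrt(3741) / 1045201061387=-0.90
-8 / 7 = -1.14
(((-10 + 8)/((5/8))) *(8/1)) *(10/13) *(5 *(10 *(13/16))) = -800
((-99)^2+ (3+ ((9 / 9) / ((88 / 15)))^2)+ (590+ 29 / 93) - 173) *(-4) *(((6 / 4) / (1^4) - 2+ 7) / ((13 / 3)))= -7361327933 / 120032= -61328.05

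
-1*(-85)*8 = 680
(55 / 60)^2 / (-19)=-121 / 2736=-0.04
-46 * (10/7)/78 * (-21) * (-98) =-22540/13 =-1733.85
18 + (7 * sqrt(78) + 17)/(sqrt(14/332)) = 18 + sqrt(1162) * (17/7 + sqrt(78)) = 401.84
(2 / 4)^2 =1 / 4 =0.25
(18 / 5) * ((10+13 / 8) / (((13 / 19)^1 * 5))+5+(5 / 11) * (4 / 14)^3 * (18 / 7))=1041401133 / 34334300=30.33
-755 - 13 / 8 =-6053 / 8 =-756.62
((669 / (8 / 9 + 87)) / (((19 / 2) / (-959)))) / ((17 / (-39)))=64340406 / 36499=1762.80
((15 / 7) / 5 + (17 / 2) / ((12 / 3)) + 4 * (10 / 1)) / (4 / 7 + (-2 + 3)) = 27.08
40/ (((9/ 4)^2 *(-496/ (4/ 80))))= -2/ 2511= -0.00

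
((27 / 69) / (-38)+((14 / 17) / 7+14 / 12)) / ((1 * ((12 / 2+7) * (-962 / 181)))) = -2569657 / 139360611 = -0.02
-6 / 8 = -3 / 4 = -0.75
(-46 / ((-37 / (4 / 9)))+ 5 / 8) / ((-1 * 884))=-0.00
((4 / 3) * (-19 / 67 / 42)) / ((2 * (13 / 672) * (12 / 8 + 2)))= -1216 / 18291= -0.07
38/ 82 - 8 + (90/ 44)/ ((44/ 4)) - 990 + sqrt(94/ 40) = -9895713/ 9922 + sqrt(235)/ 10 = -995.82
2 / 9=0.22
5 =5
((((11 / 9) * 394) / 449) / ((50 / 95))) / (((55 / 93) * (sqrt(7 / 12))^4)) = 5569584 / 550025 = 10.13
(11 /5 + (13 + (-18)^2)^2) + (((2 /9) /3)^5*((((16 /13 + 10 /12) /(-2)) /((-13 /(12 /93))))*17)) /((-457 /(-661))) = 58525198175463248368 /515317247463915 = 113571.20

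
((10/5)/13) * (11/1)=22/13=1.69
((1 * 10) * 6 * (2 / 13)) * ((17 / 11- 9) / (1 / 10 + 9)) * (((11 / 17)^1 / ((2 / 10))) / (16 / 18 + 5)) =-4.15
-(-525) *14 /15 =490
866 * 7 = 6062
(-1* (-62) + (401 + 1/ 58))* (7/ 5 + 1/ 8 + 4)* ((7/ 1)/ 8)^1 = 8308937/ 3712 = 2238.40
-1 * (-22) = 22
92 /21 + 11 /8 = 967 /168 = 5.76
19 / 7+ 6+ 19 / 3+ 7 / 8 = 2675 / 168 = 15.92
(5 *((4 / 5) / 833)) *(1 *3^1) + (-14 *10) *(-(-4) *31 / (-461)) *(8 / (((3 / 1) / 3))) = 115692572 / 384013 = 301.27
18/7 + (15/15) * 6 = 60/7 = 8.57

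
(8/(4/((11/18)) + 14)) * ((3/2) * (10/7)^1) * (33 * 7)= 21780/113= 192.74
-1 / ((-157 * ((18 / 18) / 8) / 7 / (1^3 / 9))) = 56 / 1413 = 0.04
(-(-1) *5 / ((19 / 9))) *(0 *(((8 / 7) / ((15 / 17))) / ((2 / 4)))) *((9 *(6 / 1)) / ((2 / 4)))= 0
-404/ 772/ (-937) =101/ 180841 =0.00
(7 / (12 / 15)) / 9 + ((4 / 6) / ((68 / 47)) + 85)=52897 / 612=86.43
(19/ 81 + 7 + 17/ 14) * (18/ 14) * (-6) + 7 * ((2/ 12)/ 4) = -25435/ 392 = -64.89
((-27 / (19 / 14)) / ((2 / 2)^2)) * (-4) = 1512 / 19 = 79.58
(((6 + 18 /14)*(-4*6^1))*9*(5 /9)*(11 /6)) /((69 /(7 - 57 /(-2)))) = -132770 /161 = -824.66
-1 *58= -58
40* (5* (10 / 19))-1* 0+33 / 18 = 12209 / 114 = 107.10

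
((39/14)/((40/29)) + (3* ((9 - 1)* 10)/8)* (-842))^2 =200066003291961/313600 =637965571.72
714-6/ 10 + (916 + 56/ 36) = 73393/ 45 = 1630.96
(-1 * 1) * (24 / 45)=-8 / 15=-0.53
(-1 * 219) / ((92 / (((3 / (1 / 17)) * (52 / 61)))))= -145197 / 1403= -103.49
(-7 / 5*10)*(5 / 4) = -35 / 2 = -17.50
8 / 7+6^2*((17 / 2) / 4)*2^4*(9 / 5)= 77152 / 35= 2204.34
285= 285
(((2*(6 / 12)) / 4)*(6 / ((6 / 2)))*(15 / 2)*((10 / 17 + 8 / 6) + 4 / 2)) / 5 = 50 / 17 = 2.94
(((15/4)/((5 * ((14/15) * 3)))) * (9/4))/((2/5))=675/448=1.51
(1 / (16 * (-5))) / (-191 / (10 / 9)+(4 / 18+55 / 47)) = 423 / 5769976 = 0.00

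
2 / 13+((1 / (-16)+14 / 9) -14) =-12.35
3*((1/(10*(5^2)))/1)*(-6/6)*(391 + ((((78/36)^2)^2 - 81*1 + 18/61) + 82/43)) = -1136217679/283284000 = -4.01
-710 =-710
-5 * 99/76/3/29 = -165/2204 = -0.07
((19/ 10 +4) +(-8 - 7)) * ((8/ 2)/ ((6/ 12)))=-364/ 5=-72.80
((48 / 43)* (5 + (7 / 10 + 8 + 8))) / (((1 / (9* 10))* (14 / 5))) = 33480 / 43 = 778.60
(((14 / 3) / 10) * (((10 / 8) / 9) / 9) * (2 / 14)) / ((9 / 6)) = 1 / 1458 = 0.00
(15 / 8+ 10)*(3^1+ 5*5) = 665 / 2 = 332.50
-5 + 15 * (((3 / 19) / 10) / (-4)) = -769 / 152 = -5.06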